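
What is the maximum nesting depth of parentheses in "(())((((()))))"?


Input: "(())((((()))))"
Tracking depth:
  Position 0 '(': depth becomes 1
  Position 1 '(': depth becomes 2
  Position 2 ')': depth becomes 1
  Position 3 ')': depth becomes 0
  Position 4 '(': depth becomes 1
  Position 5 '(': depth becomes 2
  Position 6 '(': depth becomes 3
  Position 7 '(': depth becomes 4
  Position 8 '(': depth becomes 5
  Position 9 ')': depth becomes 4
  Position 10 ')': depth becomes 3
  Position 11 ')': depth becomes 2
  Position 12 ')': depth becomes 1
  Position 13 ')': depth becomes 0
Maximum depth reached: 5

5


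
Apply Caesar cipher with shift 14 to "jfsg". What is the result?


Caesar cipher: shift "jfsg" by 14
  'j' (pos 9) + 14 = pos 23 = 'x'
  'f' (pos 5) + 14 = pos 19 = 't'
  's' (pos 18) + 14 = pos 6 = 'g'
  'g' (pos 6) + 14 = pos 20 = 'u'
Result: xtgu

xtgu


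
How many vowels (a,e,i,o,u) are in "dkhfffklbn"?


Input: dkhfffklbn
Checking each character:
  'd' at position 0: consonant
  'k' at position 1: consonant
  'h' at position 2: consonant
  'f' at position 3: consonant
  'f' at position 4: consonant
  'f' at position 5: consonant
  'k' at position 6: consonant
  'l' at position 7: consonant
  'b' at position 8: consonant
  'n' at position 9: consonant
Total vowels: 0

0


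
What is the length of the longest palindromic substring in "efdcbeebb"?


Input: "efdcbeebb"
Checking substrings for palindromes:
  [4:8] "beeb" (len 4) => palindrome
  [5:7] "ee" (len 2) => palindrome
  [7:9] "bb" (len 2) => palindrome
Longest palindromic substring: "beeb" with length 4

4


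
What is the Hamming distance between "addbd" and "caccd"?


Comparing "addbd" and "caccd" position by position:
  Position 0: 'a' vs 'c' => differ
  Position 1: 'd' vs 'a' => differ
  Position 2: 'd' vs 'c' => differ
  Position 3: 'b' vs 'c' => differ
  Position 4: 'd' vs 'd' => same
Total differences (Hamming distance): 4

4


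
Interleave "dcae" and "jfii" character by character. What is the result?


Interleaving "dcae" and "jfii":
  Position 0: 'd' from first, 'j' from second => "dj"
  Position 1: 'c' from first, 'f' from second => "cf"
  Position 2: 'a' from first, 'i' from second => "ai"
  Position 3: 'e' from first, 'i' from second => "ei"
Result: djcfaiei

djcfaiei


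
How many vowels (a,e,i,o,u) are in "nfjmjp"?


Input: nfjmjp
Checking each character:
  'n' at position 0: consonant
  'f' at position 1: consonant
  'j' at position 2: consonant
  'm' at position 3: consonant
  'j' at position 4: consonant
  'p' at position 5: consonant
Total vowels: 0

0


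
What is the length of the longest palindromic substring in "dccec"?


Input: "dccec"
Checking substrings for palindromes:
  [2:5] "cec" (len 3) => palindrome
  [1:3] "cc" (len 2) => palindrome
Longest palindromic substring: "cec" with length 3

3


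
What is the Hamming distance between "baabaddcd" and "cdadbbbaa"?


Comparing "baabaddcd" and "cdadbbbaa" position by position:
  Position 0: 'b' vs 'c' => differ
  Position 1: 'a' vs 'd' => differ
  Position 2: 'a' vs 'a' => same
  Position 3: 'b' vs 'd' => differ
  Position 4: 'a' vs 'b' => differ
  Position 5: 'd' vs 'b' => differ
  Position 6: 'd' vs 'b' => differ
  Position 7: 'c' vs 'a' => differ
  Position 8: 'd' vs 'a' => differ
Total differences (Hamming distance): 8

8


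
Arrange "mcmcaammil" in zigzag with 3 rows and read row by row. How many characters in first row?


Zigzag "mcmcaammil" into 3 rows:
Placing characters:
  'm' => row 0
  'c' => row 1
  'm' => row 2
  'c' => row 1
  'a' => row 0
  'a' => row 1
  'm' => row 2
  'm' => row 1
  'i' => row 0
  'l' => row 1
Rows:
  Row 0: "mai"
  Row 1: "ccaml"
  Row 2: "mm"
First row length: 3

3


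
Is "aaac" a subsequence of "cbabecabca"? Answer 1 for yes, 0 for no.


Check if "aaac" is a subsequence of "cbabecabca"
Greedy scan:
  Position 0 ('c'): no match needed
  Position 1 ('b'): no match needed
  Position 2 ('a'): matches sub[0] = 'a'
  Position 3 ('b'): no match needed
  Position 4 ('e'): no match needed
  Position 5 ('c'): no match needed
  Position 6 ('a'): matches sub[1] = 'a'
  Position 7 ('b'): no match needed
  Position 8 ('c'): no match needed
  Position 9 ('a'): matches sub[2] = 'a'
Only matched 3/4 characters => not a subsequence

0


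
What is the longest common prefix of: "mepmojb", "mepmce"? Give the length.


Words: mepmojb, mepmce
  Position 0: all 'm' => match
  Position 1: all 'e' => match
  Position 2: all 'p' => match
  Position 3: all 'm' => match
  Position 4: ('o', 'c') => mismatch, stop
LCP = "mepm" (length 4)

4


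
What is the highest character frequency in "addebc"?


Input: addebc
Character counts:
  'a': 1
  'b': 1
  'c': 1
  'd': 2
  'e': 1
Maximum frequency: 2

2


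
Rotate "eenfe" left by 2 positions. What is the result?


Input: "eenfe", rotate left by 2
First 2 characters: "ee"
Remaining characters: "nfe"
Concatenate remaining + first: "nfe" + "ee" = "nfeee"

nfeee


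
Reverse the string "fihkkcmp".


Input: fihkkcmp
Reading characters right to left:
  Position 7: 'p'
  Position 6: 'm'
  Position 5: 'c'
  Position 4: 'k'
  Position 3: 'k'
  Position 2: 'h'
  Position 1: 'i'
  Position 0: 'f'
Reversed: pmckkhif

pmckkhif


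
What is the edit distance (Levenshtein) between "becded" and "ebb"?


Computing edit distance: "becded" -> "ebb"
DP table:
           e    b    b
      0    1    2    3
  b   1    1    1    2
  e   2    1    2    2
  c   3    2    2    3
  d   4    3    3    3
  e   5    4    4    4
  d   6    5    5    5
Edit distance = dp[6][3] = 5

5


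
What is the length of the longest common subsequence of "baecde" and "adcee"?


LCS of "baecde" and "adcee"
DP table:
           a    d    c    e    e
      0    0    0    0    0    0
  b   0    0    0    0    0    0
  a   0    1    1    1    1    1
  e   0    1    1    1    2    2
  c   0    1    1    2    2    2
  d   0    1    2    2    2    2
  e   0    1    2    2    3    3
LCS length = dp[6][5] = 3

3


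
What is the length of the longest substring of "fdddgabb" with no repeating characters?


Input: "fdddgabb"
Sliding window (track last position of each char):
  Position 0 ('f'): window [0,0] length 1 -- new best
  Position 1 ('d'): window [0,1] length 2 -- new best
  Position 2 ('d'): repeat (last at 1), move window start to 2
  Position 2 ('d'): window [2,2] length 1
  Position 3 ('d'): repeat (last at 2), move window start to 3
  Position 3 ('d'): window [3,3] length 1
  Position 4 ('g'): window [3,4] length 2
  Position 5 ('a'): window [3,5] length 3 -- new best
  Position 6 ('b'): window [3,6] length 4 -- new best
  Position 7 ('b'): repeat (last at 6), move window start to 7
  Position 7 ('b'): window [7,7] length 1
Longest substring with no repeats: "dgab" with length 4

4


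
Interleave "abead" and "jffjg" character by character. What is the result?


Interleaving "abead" and "jffjg":
  Position 0: 'a' from first, 'j' from second => "aj"
  Position 1: 'b' from first, 'f' from second => "bf"
  Position 2: 'e' from first, 'f' from second => "ef"
  Position 3: 'a' from first, 'j' from second => "aj"
  Position 4: 'd' from first, 'g' from second => "dg"
Result: ajbfefajdg

ajbfefajdg


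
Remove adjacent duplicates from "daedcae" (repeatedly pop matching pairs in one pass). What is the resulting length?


Input: daedcae
Stack-based adjacent duplicate removal:
  Read 'd': push. Stack: d
  Read 'a': push. Stack: da
  Read 'e': push. Stack: dae
  Read 'd': push. Stack: daed
  Read 'c': push. Stack: daedc
  Read 'a': push. Stack: daedca
  Read 'e': push. Stack: daedcae
Final stack: "daedcae" (length 7)

7


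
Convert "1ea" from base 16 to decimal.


Input: "1ea" in base 16
Positional expansion:
  Digit '1' (value 1) x 16^2 = 256
  Digit 'e' (value 14) x 16^1 = 224
  Digit 'a' (value 10) x 16^0 = 10
Sum = 490

490


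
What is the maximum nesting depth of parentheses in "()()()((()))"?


Input: "()()()((()))"
Tracking depth:
  Position 0 '(': depth becomes 1
  Position 1 ')': depth becomes 0
  Position 2 '(': depth becomes 1
  Position 3 ')': depth becomes 0
  Position 4 '(': depth becomes 1
  Position 5 ')': depth becomes 0
  Position 6 '(': depth becomes 1
  Position 7 '(': depth becomes 2
  Position 8 '(': depth becomes 3
  Position 9 ')': depth becomes 2
  Position 10 ')': depth becomes 1
  Position 11 ')': depth becomes 0
Maximum depth reached: 3

3


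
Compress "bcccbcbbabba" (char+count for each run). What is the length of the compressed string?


Input: bcccbcbbabba
Runs:
  'b' x 1 => "b1"
  'c' x 3 => "c3"
  'b' x 1 => "b1"
  'c' x 1 => "c1"
  'b' x 2 => "b2"
  'a' x 1 => "a1"
  'b' x 2 => "b2"
  'a' x 1 => "a1"
Compressed: "b1c3b1c1b2a1b2a1"
Compressed length: 16

16


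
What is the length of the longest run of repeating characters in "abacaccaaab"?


Input: "abacaccaaab"
Scanning for longest run:
  Position 1 ('b'): new char, reset run to 1
  Position 2 ('a'): new char, reset run to 1
  Position 3 ('c'): new char, reset run to 1
  Position 4 ('a'): new char, reset run to 1
  Position 5 ('c'): new char, reset run to 1
  Position 6 ('c'): continues run of 'c', length=2
  Position 7 ('a'): new char, reset run to 1
  Position 8 ('a'): continues run of 'a', length=2
  Position 9 ('a'): continues run of 'a', length=3
  Position 10 ('b'): new char, reset run to 1
Longest run: 'a' with length 3

3


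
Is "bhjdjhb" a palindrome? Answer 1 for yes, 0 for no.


Input: bhjdjhb
Reversed: bhjdjhb
  Compare pos 0 ('b') with pos 6 ('b'): match
  Compare pos 1 ('h') with pos 5 ('h'): match
  Compare pos 2 ('j') with pos 4 ('j'): match
Result: palindrome

1


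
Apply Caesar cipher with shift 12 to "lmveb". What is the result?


Caesar cipher: shift "lmveb" by 12
  'l' (pos 11) + 12 = pos 23 = 'x'
  'm' (pos 12) + 12 = pos 24 = 'y'
  'v' (pos 21) + 12 = pos 7 = 'h'
  'e' (pos 4) + 12 = pos 16 = 'q'
  'b' (pos 1) + 12 = pos 13 = 'n'
Result: xyhqn

xyhqn


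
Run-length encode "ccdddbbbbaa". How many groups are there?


Input: ccdddbbbbaa
Scanning for consecutive runs:
  Group 1: 'c' x 2 (positions 0-1)
  Group 2: 'd' x 3 (positions 2-4)
  Group 3: 'b' x 4 (positions 5-8)
  Group 4: 'a' x 2 (positions 9-10)
Total groups: 4

4


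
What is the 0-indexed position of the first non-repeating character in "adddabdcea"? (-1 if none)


Input: adddabdcea
Character frequencies:
  'a': 3
  'b': 1
  'c': 1
  'd': 4
  'e': 1
Scanning left to right for freq == 1:
  Position 0 ('a'): freq=3, skip
  Position 1 ('d'): freq=4, skip
  Position 2 ('d'): freq=4, skip
  Position 3 ('d'): freq=4, skip
  Position 4 ('a'): freq=3, skip
  Position 5 ('b'): unique! => answer = 5

5


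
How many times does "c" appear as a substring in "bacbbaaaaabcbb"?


Searching for "c" in "bacbbaaaaabcbb"
Scanning each position:
  Position 0: "b" => no
  Position 1: "a" => no
  Position 2: "c" => MATCH
  Position 3: "b" => no
  Position 4: "b" => no
  Position 5: "a" => no
  Position 6: "a" => no
  Position 7: "a" => no
  Position 8: "a" => no
  Position 9: "a" => no
  Position 10: "b" => no
  Position 11: "c" => MATCH
  Position 12: "b" => no
  Position 13: "b" => no
Total occurrences: 2

2


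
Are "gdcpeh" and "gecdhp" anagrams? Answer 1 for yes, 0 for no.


Strings: "gdcpeh", "gecdhp"
Sorted first:  cdeghp
Sorted second: cdeghp
Sorted forms match => anagrams

1


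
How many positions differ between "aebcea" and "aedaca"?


Comparing "aebcea" and "aedaca" position by position:
  Position 0: 'a' vs 'a' => same
  Position 1: 'e' vs 'e' => same
  Position 2: 'b' vs 'd' => DIFFER
  Position 3: 'c' vs 'a' => DIFFER
  Position 4: 'e' vs 'c' => DIFFER
  Position 5: 'a' vs 'a' => same
Positions that differ: 3

3


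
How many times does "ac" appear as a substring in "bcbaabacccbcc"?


Searching for "ac" in "bcbaabacccbcc"
Scanning each position:
  Position 0: "bc" => no
  Position 1: "cb" => no
  Position 2: "ba" => no
  Position 3: "aa" => no
  Position 4: "ab" => no
  Position 5: "ba" => no
  Position 6: "ac" => MATCH
  Position 7: "cc" => no
  Position 8: "cc" => no
  Position 9: "cb" => no
  Position 10: "bc" => no
  Position 11: "cc" => no
Total occurrences: 1

1


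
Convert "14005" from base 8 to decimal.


Input: "14005" in base 8
Positional expansion:
  Digit '1' (value 1) x 8^4 = 4096
  Digit '4' (value 4) x 8^3 = 2048
  Digit '0' (value 0) x 8^2 = 0
  Digit '0' (value 0) x 8^1 = 0
  Digit '5' (value 5) x 8^0 = 5
Sum = 6149

6149


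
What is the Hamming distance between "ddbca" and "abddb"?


Comparing "ddbca" and "abddb" position by position:
  Position 0: 'd' vs 'a' => differ
  Position 1: 'd' vs 'b' => differ
  Position 2: 'b' vs 'd' => differ
  Position 3: 'c' vs 'd' => differ
  Position 4: 'a' vs 'b' => differ
Total differences (Hamming distance): 5

5


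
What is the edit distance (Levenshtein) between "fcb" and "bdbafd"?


Computing edit distance: "fcb" -> "bdbafd"
DP table:
           b    d    b    a    f    d
      0    1    2    3    4    5    6
  f   1    1    2    3    4    4    5
  c   2    2    2    3    4    5    5
  b   3    2    3    2    3    4    5
Edit distance = dp[3][6] = 5

5


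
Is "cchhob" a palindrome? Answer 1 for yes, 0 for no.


Input: cchhob
Reversed: bohhcc
  Compare pos 0 ('c') with pos 5 ('b'): MISMATCH
  Compare pos 1 ('c') with pos 4 ('o'): MISMATCH
  Compare pos 2 ('h') with pos 3 ('h'): match
Result: not a palindrome

0


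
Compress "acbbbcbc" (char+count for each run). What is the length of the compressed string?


Input: acbbbcbc
Runs:
  'a' x 1 => "a1"
  'c' x 1 => "c1"
  'b' x 3 => "b3"
  'c' x 1 => "c1"
  'b' x 1 => "b1"
  'c' x 1 => "c1"
Compressed: "a1c1b3c1b1c1"
Compressed length: 12

12


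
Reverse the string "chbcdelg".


Input: chbcdelg
Reading characters right to left:
  Position 7: 'g'
  Position 6: 'l'
  Position 5: 'e'
  Position 4: 'd'
  Position 3: 'c'
  Position 2: 'b'
  Position 1: 'h'
  Position 0: 'c'
Reversed: gledcbhc

gledcbhc


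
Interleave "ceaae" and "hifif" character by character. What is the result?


Interleaving "ceaae" and "hifif":
  Position 0: 'c' from first, 'h' from second => "ch"
  Position 1: 'e' from first, 'i' from second => "ei"
  Position 2: 'a' from first, 'f' from second => "af"
  Position 3: 'a' from first, 'i' from second => "ai"
  Position 4: 'e' from first, 'f' from second => "ef"
Result: cheiafaief

cheiafaief


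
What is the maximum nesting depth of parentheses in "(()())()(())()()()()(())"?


Input: "(()())()(())()()()()(())"
Tracking depth:
  Position 0 '(': depth becomes 1
  Position 1 '(': depth becomes 2
  Position 2 ')': depth becomes 1
  Position 3 '(': depth becomes 2
  Position 4 ')': depth becomes 1
  Position 5 ')': depth becomes 0
  Position 6 '(': depth becomes 1
  Position 7 ')': depth becomes 0
  Position 8 '(': depth becomes 1
  Position 9 '(': depth becomes 2
  Position 10 ')': depth becomes 1
  Position 11 ')': depth becomes 0
  Position 12 '(': depth becomes 1
  Position 13 ')': depth becomes 0
  Position 14 '(': depth becomes 1
  Position 15 ')': depth becomes 0
  Position 16 '(': depth becomes 1
  Position 17 ')': depth becomes 0
  Position 18 '(': depth becomes 1
  Position 19 ')': depth becomes 0
  Position 20 '(': depth becomes 1
  Position 21 '(': depth becomes 2
  Position 22 ')': depth becomes 1
  Position 23 ')': depth becomes 0
Maximum depth reached: 2

2


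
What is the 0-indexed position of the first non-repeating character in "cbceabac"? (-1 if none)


Input: cbceabac
Character frequencies:
  'a': 2
  'b': 2
  'c': 3
  'e': 1
Scanning left to right for freq == 1:
  Position 0 ('c'): freq=3, skip
  Position 1 ('b'): freq=2, skip
  Position 2 ('c'): freq=3, skip
  Position 3 ('e'): unique! => answer = 3

3


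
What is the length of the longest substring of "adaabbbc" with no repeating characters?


Input: "adaabbbc"
Sliding window (track last position of each char):
  Position 0 ('a'): window [0,0] length 1 -- new best
  Position 1 ('d'): window [0,1] length 2 -- new best
  Position 2 ('a'): repeat (last at 0), move window start to 1
  Position 2 ('a'): window [1,2] length 2
  Position 3 ('a'): repeat (last at 2), move window start to 3
  Position 3 ('a'): window [3,3] length 1
  Position 4 ('b'): window [3,4] length 2
  Position 5 ('b'): repeat (last at 4), move window start to 5
  Position 5 ('b'): window [5,5] length 1
  Position 6 ('b'): repeat (last at 5), move window start to 6
  Position 6 ('b'): window [6,6] length 1
  Position 7 ('c'): window [6,7] length 2
Longest substring with no repeats: "ad" with length 2

2


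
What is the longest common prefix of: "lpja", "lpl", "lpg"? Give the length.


Words: lpja, lpl, lpg
  Position 0: all 'l' => match
  Position 1: all 'p' => match
  Position 2: ('j', 'l', 'g') => mismatch, stop
LCP = "lp" (length 2)

2


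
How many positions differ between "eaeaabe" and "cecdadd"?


Comparing "eaeaabe" and "cecdadd" position by position:
  Position 0: 'e' vs 'c' => DIFFER
  Position 1: 'a' vs 'e' => DIFFER
  Position 2: 'e' vs 'c' => DIFFER
  Position 3: 'a' vs 'd' => DIFFER
  Position 4: 'a' vs 'a' => same
  Position 5: 'b' vs 'd' => DIFFER
  Position 6: 'e' vs 'd' => DIFFER
Positions that differ: 6

6


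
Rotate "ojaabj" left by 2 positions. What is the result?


Input: "ojaabj", rotate left by 2
First 2 characters: "oj"
Remaining characters: "aabj"
Concatenate remaining + first: "aabj" + "oj" = "aabjoj"

aabjoj


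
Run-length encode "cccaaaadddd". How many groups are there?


Input: cccaaaadddd
Scanning for consecutive runs:
  Group 1: 'c' x 3 (positions 0-2)
  Group 2: 'a' x 4 (positions 3-6)
  Group 3: 'd' x 4 (positions 7-10)
Total groups: 3

3


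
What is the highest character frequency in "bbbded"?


Input: bbbded
Character counts:
  'b': 3
  'd': 2
  'e': 1
Maximum frequency: 3

3


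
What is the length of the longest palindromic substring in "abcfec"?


Input: "abcfec"
Checking substrings for palindromes:
  No multi-char palindromic substrings found
Longest palindromic substring: "a" with length 1

1


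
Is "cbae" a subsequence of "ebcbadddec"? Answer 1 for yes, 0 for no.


Check if "cbae" is a subsequence of "ebcbadddec"
Greedy scan:
  Position 0 ('e'): no match needed
  Position 1 ('b'): no match needed
  Position 2 ('c'): matches sub[0] = 'c'
  Position 3 ('b'): matches sub[1] = 'b'
  Position 4 ('a'): matches sub[2] = 'a'
  Position 5 ('d'): no match needed
  Position 6 ('d'): no match needed
  Position 7 ('d'): no match needed
  Position 8 ('e'): matches sub[3] = 'e'
  Position 9 ('c'): no match needed
All 4 characters matched => is a subsequence

1


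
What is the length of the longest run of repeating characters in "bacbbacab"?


Input: "bacbbacab"
Scanning for longest run:
  Position 1 ('a'): new char, reset run to 1
  Position 2 ('c'): new char, reset run to 1
  Position 3 ('b'): new char, reset run to 1
  Position 4 ('b'): continues run of 'b', length=2
  Position 5 ('a'): new char, reset run to 1
  Position 6 ('c'): new char, reset run to 1
  Position 7 ('a'): new char, reset run to 1
  Position 8 ('b'): new char, reset run to 1
Longest run: 'b' with length 2

2


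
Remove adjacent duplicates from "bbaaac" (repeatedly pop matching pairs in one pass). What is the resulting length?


Input: bbaaac
Stack-based adjacent duplicate removal:
  Read 'b': push. Stack: b
  Read 'b': matches stack top 'b' => pop. Stack: (empty)
  Read 'a': push. Stack: a
  Read 'a': matches stack top 'a' => pop. Stack: (empty)
  Read 'a': push. Stack: a
  Read 'c': push. Stack: ac
Final stack: "ac" (length 2)

2


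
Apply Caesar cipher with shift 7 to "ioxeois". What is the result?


Caesar cipher: shift "ioxeois" by 7
  'i' (pos 8) + 7 = pos 15 = 'p'
  'o' (pos 14) + 7 = pos 21 = 'v'
  'x' (pos 23) + 7 = pos 4 = 'e'
  'e' (pos 4) + 7 = pos 11 = 'l'
  'o' (pos 14) + 7 = pos 21 = 'v'
  'i' (pos 8) + 7 = pos 15 = 'p'
  's' (pos 18) + 7 = pos 25 = 'z'
Result: pvelvpz

pvelvpz


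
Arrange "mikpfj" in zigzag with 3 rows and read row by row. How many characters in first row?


Zigzag "mikpfj" into 3 rows:
Placing characters:
  'm' => row 0
  'i' => row 1
  'k' => row 2
  'p' => row 1
  'f' => row 0
  'j' => row 1
Rows:
  Row 0: "mf"
  Row 1: "ipj"
  Row 2: "k"
First row length: 2

2


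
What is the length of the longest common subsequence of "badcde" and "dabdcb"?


LCS of "badcde" and "dabdcb"
DP table:
           d    a    b    d    c    b
      0    0    0    0    0    0    0
  b   0    0    0    1    1    1    1
  a   0    0    1    1    1    1    1
  d   0    1    1    1    2    2    2
  c   0    1    1    1    2    3    3
  d   0    1    1    1    2    3    3
  e   0    1    1    1    2    3    3
LCS length = dp[6][6] = 3

3


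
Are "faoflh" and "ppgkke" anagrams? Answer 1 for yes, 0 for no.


Strings: "faoflh", "ppgkke"
Sorted first:  affhlo
Sorted second: egkkpp
Differ at position 0: 'a' vs 'e' => not anagrams

0


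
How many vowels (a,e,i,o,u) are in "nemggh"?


Input: nemggh
Checking each character:
  'n' at position 0: consonant
  'e' at position 1: vowel (running total: 1)
  'm' at position 2: consonant
  'g' at position 3: consonant
  'g' at position 4: consonant
  'h' at position 5: consonant
Total vowels: 1

1


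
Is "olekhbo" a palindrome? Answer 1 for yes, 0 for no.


Input: olekhbo
Reversed: obhkelo
  Compare pos 0 ('o') with pos 6 ('o'): match
  Compare pos 1 ('l') with pos 5 ('b'): MISMATCH
  Compare pos 2 ('e') with pos 4 ('h'): MISMATCH
Result: not a palindrome

0


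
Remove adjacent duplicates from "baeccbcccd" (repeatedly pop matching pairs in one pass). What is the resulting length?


Input: baeccbcccd
Stack-based adjacent duplicate removal:
  Read 'b': push. Stack: b
  Read 'a': push. Stack: ba
  Read 'e': push. Stack: bae
  Read 'c': push. Stack: baec
  Read 'c': matches stack top 'c' => pop. Stack: bae
  Read 'b': push. Stack: baeb
  Read 'c': push. Stack: baebc
  Read 'c': matches stack top 'c' => pop. Stack: baeb
  Read 'c': push. Stack: baebc
  Read 'd': push. Stack: baebcd
Final stack: "baebcd" (length 6)

6


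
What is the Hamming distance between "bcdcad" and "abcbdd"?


Comparing "bcdcad" and "abcbdd" position by position:
  Position 0: 'b' vs 'a' => differ
  Position 1: 'c' vs 'b' => differ
  Position 2: 'd' vs 'c' => differ
  Position 3: 'c' vs 'b' => differ
  Position 4: 'a' vs 'd' => differ
  Position 5: 'd' vs 'd' => same
Total differences (Hamming distance): 5

5


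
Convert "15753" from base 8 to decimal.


Input: "15753" in base 8
Positional expansion:
  Digit '1' (value 1) x 8^4 = 4096
  Digit '5' (value 5) x 8^3 = 2560
  Digit '7' (value 7) x 8^2 = 448
  Digit '5' (value 5) x 8^1 = 40
  Digit '3' (value 3) x 8^0 = 3
Sum = 7147

7147


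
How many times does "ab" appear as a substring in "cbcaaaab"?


Searching for "ab" in "cbcaaaab"
Scanning each position:
  Position 0: "cb" => no
  Position 1: "bc" => no
  Position 2: "ca" => no
  Position 3: "aa" => no
  Position 4: "aa" => no
  Position 5: "aa" => no
  Position 6: "ab" => MATCH
Total occurrences: 1

1


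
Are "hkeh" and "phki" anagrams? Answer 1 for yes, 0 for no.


Strings: "hkeh", "phki"
Sorted first:  ehhk
Sorted second: hikp
Differ at position 0: 'e' vs 'h' => not anagrams

0


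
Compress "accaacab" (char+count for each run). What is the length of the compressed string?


Input: accaacab
Runs:
  'a' x 1 => "a1"
  'c' x 2 => "c2"
  'a' x 2 => "a2"
  'c' x 1 => "c1"
  'a' x 1 => "a1"
  'b' x 1 => "b1"
Compressed: "a1c2a2c1a1b1"
Compressed length: 12

12


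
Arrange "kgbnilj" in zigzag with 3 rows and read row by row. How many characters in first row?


Zigzag "kgbnilj" into 3 rows:
Placing characters:
  'k' => row 0
  'g' => row 1
  'b' => row 2
  'n' => row 1
  'i' => row 0
  'l' => row 1
  'j' => row 2
Rows:
  Row 0: "ki"
  Row 1: "gnl"
  Row 2: "bj"
First row length: 2

2


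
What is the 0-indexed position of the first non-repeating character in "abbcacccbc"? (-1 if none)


Input: abbcacccbc
Character frequencies:
  'a': 2
  'b': 3
  'c': 5
Scanning left to right for freq == 1:
  Position 0 ('a'): freq=2, skip
  Position 1 ('b'): freq=3, skip
  Position 2 ('b'): freq=3, skip
  Position 3 ('c'): freq=5, skip
  Position 4 ('a'): freq=2, skip
  Position 5 ('c'): freq=5, skip
  Position 6 ('c'): freq=5, skip
  Position 7 ('c'): freq=5, skip
  Position 8 ('b'): freq=3, skip
  Position 9 ('c'): freq=5, skip
  No unique character found => answer = -1

-1


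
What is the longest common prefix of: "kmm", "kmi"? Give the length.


Words: kmm, kmi
  Position 0: all 'k' => match
  Position 1: all 'm' => match
  Position 2: ('m', 'i') => mismatch, stop
LCP = "km" (length 2)

2


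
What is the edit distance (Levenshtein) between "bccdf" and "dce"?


Computing edit distance: "bccdf" -> "dce"
DP table:
           d    c    e
      0    1    2    3
  b   1    1    2    3
  c   2    2    1    2
  c   3    3    2    2
  d   4    3    3    3
  f   5    4    4    4
Edit distance = dp[5][3] = 4

4


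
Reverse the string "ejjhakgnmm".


Input: ejjhakgnmm
Reading characters right to left:
  Position 9: 'm'
  Position 8: 'm'
  Position 7: 'n'
  Position 6: 'g'
  Position 5: 'k'
  Position 4: 'a'
  Position 3: 'h'
  Position 2: 'j'
  Position 1: 'j'
  Position 0: 'e'
Reversed: mmngkahjje

mmngkahjje


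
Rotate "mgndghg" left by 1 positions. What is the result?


Input: "mgndghg", rotate left by 1
First 1 characters: "m"
Remaining characters: "gndghg"
Concatenate remaining + first: "gndghg" + "m" = "gndghgm"

gndghgm


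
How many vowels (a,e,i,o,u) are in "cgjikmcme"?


Input: cgjikmcme
Checking each character:
  'c' at position 0: consonant
  'g' at position 1: consonant
  'j' at position 2: consonant
  'i' at position 3: vowel (running total: 1)
  'k' at position 4: consonant
  'm' at position 5: consonant
  'c' at position 6: consonant
  'm' at position 7: consonant
  'e' at position 8: vowel (running total: 2)
Total vowels: 2

2


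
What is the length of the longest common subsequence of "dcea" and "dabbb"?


LCS of "dcea" and "dabbb"
DP table:
           d    a    b    b    b
      0    0    0    0    0    0
  d   0    1    1    1    1    1
  c   0    1    1    1    1    1
  e   0    1    1    1    1    1
  a   0    1    2    2    2    2
LCS length = dp[4][5] = 2

2


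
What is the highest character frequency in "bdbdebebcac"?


Input: bdbdebebcac
Character counts:
  'a': 1
  'b': 4
  'c': 2
  'd': 2
  'e': 2
Maximum frequency: 4

4


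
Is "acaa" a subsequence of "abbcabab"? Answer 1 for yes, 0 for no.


Check if "acaa" is a subsequence of "abbcabab"
Greedy scan:
  Position 0 ('a'): matches sub[0] = 'a'
  Position 1 ('b'): no match needed
  Position 2 ('b'): no match needed
  Position 3 ('c'): matches sub[1] = 'c'
  Position 4 ('a'): matches sub[2] = 'a'
  Position 5 ('b'): no match needed
  Position 6 ('a'): matches sub[3] = 'a'
  Position 7 ('b'): no match needed
All 4 characters matched => is a subsequence

1


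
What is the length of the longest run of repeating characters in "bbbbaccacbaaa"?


Input: "bbbbaccacbaaa"
Scanning for longest run:
  Position 1 ('b'): continues run of 'b', length=2
  Position 2 ('b'): continues run of 'b', length=3
  Position 3 ('b'): continues run of 'b', length=4
  Position 4 ('a'): new char, reset run to 1
  Position 5 ('c'): new char, reset run to 1
  Position 6 ('c'): continues run of 'c', length=2
  Position 7 ('a'): new char, reset run to 1
  Position 8 ('c'): new char, reset run to 1
  Position 9 ('b'): new char, reset run to 1
  Position 10 ('a'): new char, reset run to 1
  Position 11 ('a'): continues run of 'a', length=2
  Position 12 ('a'): continues run of 'a', length=3
Longest run: 'b' with length 4

4


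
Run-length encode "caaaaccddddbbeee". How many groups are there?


Input: caaaaccddddbbeee
Scanning for consecutive runs:
  Group 1: 'c' x 1 (positions 0-0)
  Group 2: 'a' x 4 (positions 1-4)
  Group 3: 'c' x 2 (positions 5-6)
  Group 4: 'd' x 4 (positions 7-10)
  Group 5: 'b' x 2 (positions 11-12)
  Group 6: 'e' x 3 (positions 13-15)
Total groups: 6

6


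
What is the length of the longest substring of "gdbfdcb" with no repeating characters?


Input: "gdbfdcb"
Sliding window (track last position of each char):
  Position 0 ('g'): window [0,0] length 1 -- new best
  Position 1 ('d'): window [0,1] length 2 -- new best
  Position 2 ('b'): window [0,2] length 3 -- new best
  Position 3 ('f'): window [0,3] length 4 -- new best
  Position 4 ('d'): repeat (last at 1), move window start to 2
  Position 4 ('d'): window [2,4] length 3
  Position 5 ('c'): window [2,5] length 4
  Position 6 ('b'): repeat (last at 2), move window start to 3
  Position 6 ('b'): window [3,6] length 4
Longest substring with no repeats: "gdbf" with length 4

4


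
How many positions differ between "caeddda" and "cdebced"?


Comparing "caeddda" and "cdebced" position by position:
  Position 0: 'c' vs 'c' => same
  Position 1: 'a' vs 'd' => DIFFER
  Position 2: 'e' vs 'e' => same
  Position 3: 'd' vs 'b' => DIFFER
  Position 4: 'd' vs 'c' => DIFFER
  Position 5: 'd' vs 'e' => DIFFER
  Position 6: 'a' vs 'd' => DIFFER
Positions that differ: 5

5


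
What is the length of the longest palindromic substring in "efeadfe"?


Input: "efeadfe"
Checking substrings for palindromes:
  [0:3] "efe" (len 3) => palindrome
Longest palindromic substring: "efe" with length 3

3


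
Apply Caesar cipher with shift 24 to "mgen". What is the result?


Caesar cipher: shift "mgen" by 24
  'm' (pos 12) + 24 = pos 10 = 'k'
  'g' (pos 6) + 24 = pos 4 = 'e'
  'e' (pos 4) + 24 = pos 2 = 'c'
  'n' (pos 13) + 24 = pos 11 = 'l'
Result: kecl

kecl


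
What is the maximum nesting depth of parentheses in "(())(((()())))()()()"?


Input: "(())(((()())))()()()"
Tracking depth:
  Position 0 '(': depth becomes 1
  Position 1 '(': depth becomes 2
  Position 2 ')': depth becomes 1
  Position 3 ')': depth becomes 0
  Position 4 '(': depth becomes 1
  Position 5 '(': depth becomes 2
  Position 6 '(': depth becomes 3
  Position 7 '(': depth becomes 4
  Position 8 ')': depth becomes 3
  Position 9 '(': depth becomes 4
  Position 10 ')': depth becomes 3
  Position 11 ')': depth becomes 2
  Position 12 ')': depth becomes 1
  Position 13 ')': depth becomes 0
  Position 14 '(': depth becomes 1
  Position 15 ')': depth becomes 0
  Position 16 '(': depth becomes 1
  Position 17 ')': depth becomes 0
  Position 18 '(': depth becomes 1
  Position 19 ')': depth becomes 0
Maximum depth reached: 4

4


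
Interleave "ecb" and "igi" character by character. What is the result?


Interleaving "ecb" and "igi":
  Position 0: 'e' from first, 'i' from second => "ei"
  Position 1: 'c' from first, 'g' from second => "cg"
  Position 2: 'b' from first, 'i' from second => "bi"
Result: eicgbi

eicgbi


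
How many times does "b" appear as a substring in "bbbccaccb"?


Searching for "b" in "bbbccaccb"
Scanning each position:
  Position 0: "b" => MATCH
  Position 1: "b" => MATCH
  Position 2: "b" => MATCH
  Position 3: "c" => no
  Position 4: "c" => no
  Position 5: "a" => no
  Position 6: "c" => no
  Position 7: "c" => no
  Position 8: "b" => MATCH
Total occurrences: 4

4


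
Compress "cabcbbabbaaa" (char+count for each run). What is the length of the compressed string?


Input: cabcbbabbaaa
Runs:
  'c' x 1 => "c1"
  'a' x 1 => "a1"
  'b' x 1 => "b1"
  'c' x 1 => "c1"
  'b' x 2 => "b2"
  'a' x 1 => "a1"
  'b' x 2 => "b2"
  'a' x 3 => "a3"
Compressed: "c1a1b1c1b2a1b2a3"
Compressed length: 16

16


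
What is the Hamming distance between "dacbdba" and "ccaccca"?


Comparing "dacbdba" and "ccaccca" position by position:
  Position 0: 'd' vs 'c' => differ
  Position 1: 'a' vs 'c' => differ
  Position 2: 'c' vs 'a' => differ
  Position 3: 'b' vs 'c' => differ
  Position 4: 'd' vs 'c' => differ
  Position 5: 'b' vs 'c' => differ
  Position 6: 'a' vs 'a' => same
Total differences (Hamming distance): 6

6


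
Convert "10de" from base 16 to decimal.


Input: "10de" in base 16
Positional expansion:
  Digit '1' (value 1) x 16^3 = 4096
  Digit '0' (value 0) x 16^2 = 0
  Digit 'd' (value 13) x 16^1 = 208
  Digit 'e' (value 14) x 16^0 = 14
Sum = 4318

4318


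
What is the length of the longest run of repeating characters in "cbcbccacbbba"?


Input: "cbcbccacbbba"
Scanning for longest run:
  Position 1 ('b'): new char, reset run to 1
  Position 2 ('c'): new char, reset run to 1
  Position 3 ('b'): new char, reset run to 1
  Position 4 ('c'): new char, reset run to 1
  Position 5 ('c'): continues run of 'c', length=2
  Position 6 ('a'): new char, reset run to 1
  Position 7 ('c'): new char, reset run to 1
  Position 8 ('b'): new char, reset run to 1
  Position 9 ('b'): continues run of 'b', length=2
  Position 10 ('b'): continues run of 'b', length=3
  Position 11 ('a'): new char, reset run to 1
Longest run: 'b' with length 3

3


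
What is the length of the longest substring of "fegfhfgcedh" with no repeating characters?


Input: "fegfhfgcedh"
Sliding window (track last position of each char):
  Position 0 ('f'): window [0,0] length 1 -- new best
  Position 1 ('e'): window [0,1] length 2 -- new best
  Position 2 ('g'): window [0,2] length 3 -- new best
  Position 3 ('f'): repeat (last at 0), move window start to 1
  Position 3 ('f'): window [1,3] length 3
  Position 4 ('h'): window [1,4] length 4 -- new best
  Position 5 ('f'): repeat (last at 3), move window start to 4
  Position 5 ('f'): window [4,5] length 2
  Position 6 ('g'): window [4,6] length 3
  Position 7 ('c'): window [4,7] length 4
  Position 8 ('e'): window [4,8] length 5 -- new best
  Position 9 ('d'): window [4,9] length 6 -- new best
  Position 10 ('h'): repeat (last at 4), move window start to 5
  Position 10 ('h'): window [5,10] length 6
Longest substring with no repeats: "hfgced" with length 6

6


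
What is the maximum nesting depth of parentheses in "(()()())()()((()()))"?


Input: "(()()())()()((()()))"
Tracking depth:
  Position 0 '(': depth becomes 1
  Position 1 '(': depth becomes 2
  Position 2 ')': depth becomes 1
  Position 3 '(': depth becomes 2
  Position 4 ')': depth becomes 1
  Position 5 '(': depth becomes 2
  Position 6 ')': depth becomes 1
  Position 7 ')': depth becomes 0
  Position 8 '(': depth becomes 1
  Position 9 ')': depth becomes 0
  Position 10 '(': depth becomes 1
  Position 11 ')': depth becomes 0
  Position 12 '(': depth becomes 1
  Position 13 '(': depth becomes 2
  Position 14 '(': depth becomes 3
  Position 15 ')': depth becomes 2
  Position 16 '(': depth becomes 3
  Position 17 ')': depth becomes 2
  Position 18 ')': depth becomes 1
  Position 19 ')': depth becomes 0
Maximum depth reached: 3

3


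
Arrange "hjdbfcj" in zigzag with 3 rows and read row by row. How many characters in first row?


Zigzag "hjdbfcj" into 3 rows:
Placing characters:
  'h' => row 0
  'j' => row 1
  'd' => row 2
  'b' => row 1
  'f' => row 0
  'c' => row 1
  'j' => row 2
Rows:
  Row 0: "hf"
  Row 1: "jbc"
  Row 2: "dj"
First row length: 2

2


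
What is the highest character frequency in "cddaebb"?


Input: cddaebb
Character counts:
  'a': 1
  'b': 2
  'c': 1
  'd': 2
  'e': 1
Maximum frequency: 2

2


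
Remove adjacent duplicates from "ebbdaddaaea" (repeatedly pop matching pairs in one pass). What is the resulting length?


Input: ebbdaddaaea
Stack-based adjacent duplicate removal:
  Read 'e': push. Stack: e
  Read 'b': push. Stack: eb
  Read 'b': matches stack top 'b' => pop. Stack: e
  Read 'd': push. Stack: ed
  Read 'a': push. Stack: eda
  Read 'd': push. Stack: edad
  Read 'd': matches stack top 'd' => pop. Stack: eda
  Read 'a': matches stack top 'a' => pop. Stack: ed
  Read 'a': push. Stack: eda
  Read 'e': push. Stack: edae
  Read 'a': push. Stack: edaea
Final stack: "edaea" (length 5)

5


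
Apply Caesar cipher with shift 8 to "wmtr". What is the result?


Caesar cipher: shift "wmtr" by 8
  'w' (pos 22) + 8 = pos 4 = 'e'
  'm' (pos 12) + 8 = pos 20 = 'u'
  't' (pos 19) + 8 = pos 1 = 'b'
  'r' (pos 17) + 8 = pos 25 = 'z'
Result: eubz

eubz


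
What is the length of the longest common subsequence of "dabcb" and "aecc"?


LCS of "dabcb" and "aecc"
DP table:
           a    e    c    c
      0    0    0    0    0
  d   0    0    0    0    0
  a   0    1    1    1    1
  b   0    1    1    1    1
  c   0    1    1    2    2
  b   0    1    1    2    2
LCS length = dp[5][4] = 2

2


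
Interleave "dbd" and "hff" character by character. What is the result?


Interleaving "dbd" and "hff":
  Position 0: 'd' from first, 'h' from second => "dh"
  Position 1: 'b' from first, 'f' from second => "bf"
  Position 2: 'd' from first, 'f' from second => "df"
Result: dhbfdf

dhbfdf


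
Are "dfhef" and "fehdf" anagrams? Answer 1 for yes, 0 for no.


Strings: "dfhef", "fehdf"
Sorted first:  deffh
Sorted second: deffh
Sorted forms match => anagrams

1


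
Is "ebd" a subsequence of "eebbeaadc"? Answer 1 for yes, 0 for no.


Check if "ebd" is a subsequence of "eebbeaadc"
Greedy scan:
  Position 0 ('e'): matches sub[0] = 'e'
  Position 1 ('e'): no match needed
  Position 2 ('b'): matches sub[1] = 'b'
  Position 3 ('b'): no match needed
  Position 4 ('e'): no match needed
  Position 5 ('a'): no match needed
  Position 6 ('a'): no match needed
  Position 7 ('d'): matches sub[2] = 'd'
  Position 8 ('c'): no match needed
All 3 characters matched => is a subsequence

1


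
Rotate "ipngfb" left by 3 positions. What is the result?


Input: "ipngfb", rotate left by 3
First 3 characters: "ipn"
Remaining characters: "gfb"
Concatenate remaining + first: "gfb" + "ipn" = "gfbipn"

gfbipn


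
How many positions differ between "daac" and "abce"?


Comparing "daac" and "abce" position by position:
  Position 0: 'd' vs 'a' => DIFFER
  Position 1: 'a' vs 'b' => DIFFER
  Position 2: 'a' vs 'c' => DIFFER
  Position 3: 'c' vs 'e' => DIFFER
Positions that differ: 4

4


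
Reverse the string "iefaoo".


Input: iefaoo
Reading characters right to left:
  Position 5: 'o'
  Position 4: 'o'
  Position 3: 'a'
  Position 2: 'f'
  Position 1: 'e'
  Position 0: 'i'
Reversed: ooafei

ooafei


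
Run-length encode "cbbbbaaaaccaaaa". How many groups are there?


Input: cbbbbaaaaccaaaa
Scanning for consecutive runs:
  Group 1: 'c' x 1 (positions 0-0)
  Group 2: 'b' x 4 (positions 1-4)
  Group 3: 'a' x 4 (positions 5-8)
  Group 4: 'c' x 2 (positions 9-10)
  Group 5: 'a' x 4 (positions 11-14)
Total groups: 5

5


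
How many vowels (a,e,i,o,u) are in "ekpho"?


Input: ekpho
Checking each character:
  'e' at position 0: vowel (running total: 1)
  'k' at position 1: consonant
  'p' at position 2: consonant
  'h' at position 3: consonant
  'o' at position 4: vowel (running total: 2)
Total vowels: 2

2


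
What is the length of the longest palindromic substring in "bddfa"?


Input: "bddfa"
Checking substrings for palindromes:
  [1:3] "dd" (len 2) => palindrome
Longest palindromic substring: "dd" with length 2

2


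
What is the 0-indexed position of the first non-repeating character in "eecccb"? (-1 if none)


Input: eecccb
Character frequencies:
  'b': 1
  'c': 3
  'e': 2
Scanning left to right for freq == 1:
  Position 0 ('e'): freq=2, skip
  Position 1 ('e'): freq=2, skip
  Position 2 ('c'): freq=3, skip
  Position 3 ('c'): freq=3, skip
  Position 4 ('c'): freq=3, skip
  Position 5 ('b'): unique! => answer = 5

5


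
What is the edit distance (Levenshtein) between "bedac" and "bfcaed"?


Computing edit distance: "bedac" -> "bfcaed"
DP table:
           b    f    c    a    e    d
      0    1    2    3    4    5    6
  b   1    0    1    2    3    4    5
  e   2    1    1    2    3    3    4
  d   3    2    2    2    3    4    3
  a   4    3    3    3    2    3    4
  c   5    4    4    3    3    3    4
Edit distance = dp[5][6] = 4

4


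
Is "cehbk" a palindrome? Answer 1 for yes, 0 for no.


Input: cehbk
Reversed: kbhec
  Compare pos 0 ('c') with pos 4 ('k'): MISMATCH
  Compare pos 1 ('e') with pos 3 ('b'): MISMATCH
Result: not a palindrome

0
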